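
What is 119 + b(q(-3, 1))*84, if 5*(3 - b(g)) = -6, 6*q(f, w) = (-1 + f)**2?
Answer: 2359/5 ≈ 471.80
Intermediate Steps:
q(f, w) = (-1 + f)**2/6
b(g) = 21/5 (b(g) = 3 - 1/5*(-6) = 3 + 6/5 = 21/5)
119 + b(q(-3, 1))*84 = 119 + (21/5)*84 = 119 + 1764/5 = 2359/5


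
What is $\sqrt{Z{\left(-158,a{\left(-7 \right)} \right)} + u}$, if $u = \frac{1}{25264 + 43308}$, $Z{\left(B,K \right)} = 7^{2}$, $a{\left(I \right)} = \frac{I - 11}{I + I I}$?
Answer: $\frac{\sqrt{57600977147}}{34286} \approx 7.0$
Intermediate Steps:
$a{\left(I \right)} = \frac{-11 + I}{I + I^{2}}$
$Z{\left(B,K \right)} = 49$
$u = \frac{1}{68572} \approx 1.4583 \cdot 10^{-5}$
$\sqrt{Z{\left(-158,a{\left(-7 \right)} \right)} + u} = \sqrt{49 + \frac{1}{68572}} = \sqrt{\frac{3360029}{68572}} = \frac{\sqrt{57600977147}}{34286}$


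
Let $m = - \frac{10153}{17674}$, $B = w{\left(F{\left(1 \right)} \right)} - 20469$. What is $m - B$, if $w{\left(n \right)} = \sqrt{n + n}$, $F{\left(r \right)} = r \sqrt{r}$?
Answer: $\frac{361758953}{17674} - \sqrt{2} \approx 20467.0$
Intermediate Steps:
$F{\left(r \right)} = r^{\frac{3}{2}}$
$w{\left(n \right)} = \sqrt{2} \sqrt{n}$ ($w{\left(n \right)} = \sqrt{2 n} = \sqrt{2} \sqrt{n}$)
$B = -20469 + \sqrt{2}$ ($B = \sqrt{2} \sqrt{1^{\frac{3}{2}}} - 20469 = \sqrt{2} \sqrt{1} - 20469 = \sqrt{2} \cdot 1 - 20469 = \sqrt{2} - 20469 = -20469 + \sqrt{2} \approx -20468.0$)
$m = - \frac{10153}{17674}$ ($m = \left(-10153\right) \frac{1}{17674} = - \frac{10153}{17674} \approx -0.57446$)
$m - B = - \frac{10153}{17674} - \left(-20469 + \sqrt{2}\right) = - \frac{10153}{17674} + \left(20469 - \sqrt{2}\right) = \frac{361758953}{17674} - \sqrt{2}$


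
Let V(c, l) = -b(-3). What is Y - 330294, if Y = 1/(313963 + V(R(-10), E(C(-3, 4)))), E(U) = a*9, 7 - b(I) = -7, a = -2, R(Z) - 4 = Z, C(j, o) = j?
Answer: -103695471005/313949 ≈ -3.3029e+5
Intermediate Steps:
R(Z) = 4 + Z
b(I) = 14 (b(I) = 7 - 1*(-7) = 7 + 7 = 14)
E(U) = -18 (E(U) = -2*9 = -18)
V(c, l) = -14 (V(c, l) = -1*14 = -14)
Y = 1/313949 (Y = 1/(313963 - 14) = 1/313949 ≈ 3.1852e-6)
Y - 330294 = 1/313949 - 330294 = -103695471005/313949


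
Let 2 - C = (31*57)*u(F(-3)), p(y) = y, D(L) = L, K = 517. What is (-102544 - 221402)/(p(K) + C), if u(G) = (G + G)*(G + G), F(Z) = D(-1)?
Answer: 107982/2183 ≈ 49.465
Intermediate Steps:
F(Z) = -1
u(G) = 4*G**2 (u(G) = (2*G)*(2*G) = 4*G**2)
C = -7066 (C = 2 - 31*57*4*(-1)**2 = 2 - 1767*4*1 = 2 - 1767*4 = 2 - 1*7068 = 2 - 7068 = -7066)
(-102544 - 221402)/(p(K) + C) = (-102544 - 221402)/(517 - 7066) = -323946/(-6549) = -323946*(-1/6549) = 107982/2183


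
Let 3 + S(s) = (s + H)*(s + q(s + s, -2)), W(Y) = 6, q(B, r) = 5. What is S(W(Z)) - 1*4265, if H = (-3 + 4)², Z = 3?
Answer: -4191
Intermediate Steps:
H = 1 (H = 1² = 1)
S(s) = -3 + (1 + s)*(5 + s) (S(s) = -3 + (s + 1)*(s + 5) = -3 + (1 + s)*(5 + s))
S(W(Z)) - 1*4265 = (2 + 6² + 6*6) - 1*4265 = (2 + 36 + 36) - 4265 = 74 - 4265 = -4191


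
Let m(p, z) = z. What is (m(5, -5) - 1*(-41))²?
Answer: 1296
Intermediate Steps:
(m(5, -5) - 1*(-41))² = (-5 - 1*(-41))² = (-5 + 41)² = 36² = 1296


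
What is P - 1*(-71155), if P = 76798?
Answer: 147953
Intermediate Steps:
P - 1*(-71155) = 76798 - 1*(-71155) = 76798 + 71155 = 147953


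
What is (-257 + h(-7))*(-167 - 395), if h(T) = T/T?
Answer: 143872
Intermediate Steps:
h(T) = 1
(-257 + h(-7))*(-167 - 395) = (-257 + 1)*(-167 - 395) = -256*(-562) = 143872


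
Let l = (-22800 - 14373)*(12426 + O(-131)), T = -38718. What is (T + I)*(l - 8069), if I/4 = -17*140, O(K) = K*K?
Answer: 53054353017560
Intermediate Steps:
O(K) = K**2
I = -9520 (I = 4*(-17*140) = 4*(-2380) = -9520)
l = -1099837551 (l = (-22800 - 14373)*(12426 + (-131)**2) = -37173*(12426 + 17161) = -37173*29587 = -1099837551)
(T + I)*(l - 8069) = (-38718 - 9520)*(-1099837551 - 8069) = -48238*(-1099845620) = 53054353017560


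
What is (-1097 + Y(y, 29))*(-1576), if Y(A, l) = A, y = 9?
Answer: 1714688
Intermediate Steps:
(-1097 + Y(y, 29))*(-1576) = (-1097 + 9)*(-1576) = -1088*(-1576) = 1714688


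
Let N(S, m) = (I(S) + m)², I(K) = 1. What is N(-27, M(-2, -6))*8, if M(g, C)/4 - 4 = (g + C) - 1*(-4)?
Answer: 8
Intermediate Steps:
M(g, C) = 32 + 4*C + 4*g (M(g, C) = 16 + 4*((g + C) - 1*(-4)) = 16 + 4*((C + g) + 4) = 16 + 4*(4 + C + g) = 16 + (16 + 4*C + 4*g) = 32 + 4*C + 4*g)
N(S, m) = (1 + m)²
N(-27, M(-2, -6))*8 = (1 + (32 + 4*(-6) + 4*(-2)))²*8 = (1 + (32 - 24 - 8))²*8 = (1 + 0)²*8 = 1²*8 = 1*8 = 8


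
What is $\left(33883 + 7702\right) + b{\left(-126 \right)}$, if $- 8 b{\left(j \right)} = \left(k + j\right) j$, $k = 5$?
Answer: $\frac{158717}{4} \approx 39679.0$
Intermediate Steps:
$b{\left(j \right)} = - \frac{j \left(5 + j\right)}{8}$ ($b{\left(j \right)} = - \frac{\left(5 + j\right) j}{8} = - \frac{j \left(5 + j\right)}{8}$)
$\left(33883 + 7702\right) + b{\left(-126 \right)} = \left(33883 + 7702\right) - - \frac{63 \left(5 - 126\right)}{4} = 41585 - \left(- \frac{63}{4}\right) \left(-121\right) = 41585 - \frac{7623}{4} = \frac{158717}{4}$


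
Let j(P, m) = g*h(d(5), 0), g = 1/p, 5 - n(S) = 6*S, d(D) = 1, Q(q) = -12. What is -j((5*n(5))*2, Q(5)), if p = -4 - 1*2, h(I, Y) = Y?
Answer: 0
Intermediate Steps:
n(S) = 5 - 6*S
p = -6 (p = -4 - 2 = -6)
g = -⅙ (g = 1/(-6) = -⅙ ≈ -0.16667)
j(P, m) = 0 (j(P, m) = -⅙*0 = 0)
-j((5*n(5))*2, Q(5)) = -1*0 = 0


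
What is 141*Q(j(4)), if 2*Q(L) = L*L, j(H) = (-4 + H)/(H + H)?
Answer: 0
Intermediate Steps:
j(H) = (-4 + H)/(2*H) (j(H) = (-4 + H)/((2*H)) = (-4 + H)*(1/(2*H)) = (-4 + H)/(2*H))
Q(L) = L²/2 (Q(L) = (L*L)/2 = L²/2)
141*Q(j(4)) = 141*(((½)*(-4 + 4)/4)²/2) = 141*(((½)*(¼)*0)²/2) = 141*((½)*0²) = 141*((½)*0) = 141*0 = 0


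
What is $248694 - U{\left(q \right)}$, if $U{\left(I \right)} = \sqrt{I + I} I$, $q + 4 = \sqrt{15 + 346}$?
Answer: $248694 - 15 \sqrt{30} \approx 2.4861 \cdot 10^{5}$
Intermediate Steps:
$q = 15$ ($q = -4 + \sqrt{15 + 346} = -4 + \sqrt{361} = -4 + 19 = 15$)
$U{\left(I \right)} = \sqrt{2} I^{\frac{3}{2}}$ ($U{\left(I \right)} = \sqrt{2 I} I = \sqrt{2} \sqrt{I} I = \sqrt{2} I^{\frac{3}{2}}$)
$248694 - U{\left(q \right)} = 248694 - \sqrt{2} \cdot 15^{\frac{3}{2}} = 248694 - \sqrt{2} \cdot 15 \sqrt{15} = 248694 - 15 \sqrt{30}$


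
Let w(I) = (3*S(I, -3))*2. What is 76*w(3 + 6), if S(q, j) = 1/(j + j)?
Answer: -76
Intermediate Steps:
S(q, j) = 1/(2*j)
w(I) = -1 (w(I) = (3*((1/2)/(-3)))*2 = (3*((1/2)*(-1/3)))*2 = (3*(-1/6))*2 = -1/2*2 = -1)
76*w(3 + 6) = 76*(-1) = -76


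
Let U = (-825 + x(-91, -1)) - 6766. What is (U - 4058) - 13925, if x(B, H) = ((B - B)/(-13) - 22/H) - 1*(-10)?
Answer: -25542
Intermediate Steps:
x(B, H) = 10 - 22/H (x(B, H) = (0*(-1/13) - 22/H) + 10 = (0 - 22/H) + 10 = -22/H + 10 = 10 - 22/H)
U = -7559 (U = (-825 + (10 - 22/(-1))) - 6766 = (-825 + (10 - 22*(-1))) - 6766 = (-825 + (10 + 22)) - 6766 = (-825 + 32) - 6766 = -793 - 6766 = -7559)
(U - 4058) - 13925 = (-7559 - 4058) - 13925 = -11617 - 13925 = -25542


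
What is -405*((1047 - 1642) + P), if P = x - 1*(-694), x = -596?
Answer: 201285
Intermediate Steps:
P = 98 (P = -596 - 1*(-694) = -596 + 694 = 98)
-405*((1047 - 1642) + P) = -405*((1047 - 1642) + 98) = -405*(-595 + 98) = -405*(-497) = 201285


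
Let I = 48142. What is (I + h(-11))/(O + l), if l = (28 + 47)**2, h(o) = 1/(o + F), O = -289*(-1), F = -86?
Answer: 4669773/573658 ≈ 8.1404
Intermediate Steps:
O = 289
h(o) = 1/(-86 + o) (h(o) = 1/(o - 86) = 1/(-86 + o))
l = 5625 (l = 75**2 = 5625)
(I + h(-11))/(O + l) = (48142 + 1/(-86 - 11))/(289 + 5625) = (48142 + 1/(-97))/5914 = (48142 - 1/97)*(1/5914) = (4669773/97)*(1/5914) = 4669773/573658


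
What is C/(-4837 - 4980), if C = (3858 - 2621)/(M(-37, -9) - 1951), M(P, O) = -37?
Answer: 1237/19516196 ≈ 6.3383e-5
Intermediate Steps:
C = -1237/1988 (C = (3858 - 2621)/(-37 - 1951) = 1237/(-1988) = 1237*(-1/1988) = -1237/1988 ≈ -0.62223)
C/(-4837 - 4980) = -1237/(1988*(-4837 - 4980)) = -1237/1988/(-9817) = -1237/1988*(-1/9817) = 1237/19516196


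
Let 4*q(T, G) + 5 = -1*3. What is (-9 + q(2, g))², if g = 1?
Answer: 121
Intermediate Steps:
q(T, G) = -2 (q(T, G) = -5/4 + (-1*3)/4 = -5/4 + (¼)*(-3) = -5/4 - ¾ = -2)
(-9 + q(2, g))² = (-9 - 2)² = (-11)² = 121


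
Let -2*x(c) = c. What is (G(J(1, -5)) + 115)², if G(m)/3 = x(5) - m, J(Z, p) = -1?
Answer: 48841/4 ≈ 12210.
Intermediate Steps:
x(c) = -c/2
G(m) = -15/2 - 3*m (G(m) = 3*(-½*5 - m) = 3*(-5/2 - m) = -15/2 - 3*m)
(G(J(1, -5)) + 115)² = ((-15/2 - 3*(-1)) + 115)² = ((-15/2 + 3) + 115)² = (-9/2 + 115)² = (221/2)² = 48841/4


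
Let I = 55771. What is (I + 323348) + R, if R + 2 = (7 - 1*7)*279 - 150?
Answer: 378967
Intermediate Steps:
R = -152 (R = -2 + ((7 - 1*7)*279 - 150) = -2 + ((7 - 7)*279 - 150) = -2 + (0*279 - 150) = -2 + (0 - 150) = -2 - 150 = -152)
(I + 323348) + R = (55771 + 323348) - 152 = 379119 - 152 = 378967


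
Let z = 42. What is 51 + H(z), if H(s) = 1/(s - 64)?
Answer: 1121/22 ≈ 50.955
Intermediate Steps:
H(s) = 1/(-64 + s)
51 + H(z) = 51 + 1/(-64 + 42) = 51 + 1/(-22) = 51 - 1/22 = 1121/22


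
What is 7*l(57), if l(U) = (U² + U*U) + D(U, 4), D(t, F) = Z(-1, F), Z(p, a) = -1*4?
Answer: 45458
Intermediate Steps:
Z(p, a) = -4
D(t, F) = -4
l(U) = -4 + 2*U² (l(U) = (U² + U*U) - 4 = (U² + U²) - 4 = 2*U² - 4 = -4 + 2*U²)
7*l(57) = 7*(-4 + 2*57²) = 7*(-4 + 2*3249) = 7*(-4 + 6498) = 7*6494 = 45458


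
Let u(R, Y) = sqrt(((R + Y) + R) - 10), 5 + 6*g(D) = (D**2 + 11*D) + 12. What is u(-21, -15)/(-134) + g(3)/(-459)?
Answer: -49/2754 - I*sqrt(67)/134 ≈ -0.017792 - 0.061085*I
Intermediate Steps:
g(D) = 7/6 + D**2/6 + 11*D/6 (g(D) = -5/6 + ((D**2 + 11*D) + 12)/6 = -5/6 + (12 + D**2 + 11*D)/6 = -5/6 + (2 + D**2/6 + 11*D/6) = 7/6 + D**2/6 + 11*D/6)
u(R, Y) = sqrt(-10 + Y + 2*R) (u(R, Y) = sqrt((Y + 2*R) - 10) = sqrt(-10 + Y + 2*R))
u(-21, -15)/(-134) + g(3)/(-459) = sqrt(-10 - 15 + 2*(-21))/(-134) + (7/6 + (1/6)*3**2 + (11/6)*3)/(-459) = sqrt(-10 - 15 - 42)*(-1/134) + (7/6 + (1/6)*9 + 11/2)*(-1/459) = sqrt(-67)*(-1/134) + (7/6 + 3/2 + 11/2)*(-1/459) = (I*sqrt(67))*(-1/134) + (49/6)*(-1/459) = -I*sqrt(67)/134 - 49/2754 = -49/2754 - I*sqrt(67)/134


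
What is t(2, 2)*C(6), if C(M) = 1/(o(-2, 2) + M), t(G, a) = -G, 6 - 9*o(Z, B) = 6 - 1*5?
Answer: -18/59 ≈ -0.30508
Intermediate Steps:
o(Z, B) = 5/9 (o(Z, B) = ⅔ - (6 - 1*5)/9 = ⅔ - (6 - 5)/9 = ⅔ - ⅑*1 = ⅔ - ⅑ = 5/9)
C(M) = 1/(5/9 + M)
t(2, 2)*C(6) = (-1*2)*(9/(5 + 9*6)) = -18/(5 + 54) = -18/59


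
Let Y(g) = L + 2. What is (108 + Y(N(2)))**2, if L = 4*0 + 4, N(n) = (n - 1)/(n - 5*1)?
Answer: 12996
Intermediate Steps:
N(n) = (-1 + n)/(-5 + n) (N(n) = (-1 + n)/(n - 5) = (-1 + n)/(-5 + n))
L = 4 (L = 0 + 4 = 4)
Y(g) = 6 (Y(g) = 4 + 2 = 6)
(108 + Y(N(2)))**2 = (108 + 6)**2 = 114**2 = 12996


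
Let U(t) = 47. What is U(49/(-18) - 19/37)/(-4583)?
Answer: -47/4583 ≈ -0.010255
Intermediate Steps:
U(49/(-18) - 19/37)/(-4583) = 47/(-4583) = 47*(-1/4583) = -47/4583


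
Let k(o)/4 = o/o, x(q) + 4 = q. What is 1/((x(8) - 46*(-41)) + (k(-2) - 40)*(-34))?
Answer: 1/3114 ≈ 0.00032113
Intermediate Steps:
x(q) = -4 + q
k(o) = 4 (k(o) = 4*(o/o) = 4*1 = 4)
1/((x(8) - 46*(-41)) + (k(-2) - 40)*(-34)) = 1/(((-4 + 8) - 46*(-41)) + (4 - 40)*(-34)) = 1/((4 + 1886) - 36*(-34)) = 1/(1890 + 1224) = 1/3114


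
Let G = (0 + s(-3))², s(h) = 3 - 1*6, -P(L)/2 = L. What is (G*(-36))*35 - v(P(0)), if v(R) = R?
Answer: -11340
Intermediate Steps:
P(L) = -2*L
s(h) = -3 (s(h) = 3 - 6 = -3)
G = 9 (G = (0 - 3)² = (-3)² = 9)
(G*(-36))*35 - v(P(0)) = (9*(-36))*35 - (-2)*0 = -324*35 - 1*0 = -11340 + 0 = -11340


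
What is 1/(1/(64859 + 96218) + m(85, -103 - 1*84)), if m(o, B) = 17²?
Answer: 161077/46551254 ≈ 0.0034602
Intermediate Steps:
m(o, B) = 289
1/(1/(64859 + 96218) + m(85, -103 - 1*84)) = 1/(1/(64859 + 96218) + 289) = 1/(1/161077 + 289) = 1/(46551254/161077) = 161077/46551254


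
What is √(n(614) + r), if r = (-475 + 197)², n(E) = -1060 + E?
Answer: √76838 ≈ 277.20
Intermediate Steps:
r = 77284 (r = (-278)² = 77284)
√(n(614) + r) = √((-1060 + 614) + 77284) = √(-446 + 77284) = √76838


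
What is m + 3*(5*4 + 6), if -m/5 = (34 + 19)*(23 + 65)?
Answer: -23242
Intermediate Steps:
m = -23320 (m = -5*(34 + 19)*(23 + 65) = -265*88 = -5*4664 = -23320)
m + 3*(5*4 + 6) = -23320 + 3*(5*4 + 6) = -23320 + 3*(20 + 6) = -23320 + 3*26 = -23320 + 78 = -23242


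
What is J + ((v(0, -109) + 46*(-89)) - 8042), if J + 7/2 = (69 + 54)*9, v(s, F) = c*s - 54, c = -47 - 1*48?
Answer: -22173/2 ≈ -11087.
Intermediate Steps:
c = -95 (c = -47 - 48 = -95)
v(s, F) = -54 - 95*s (v(s, F) = -95*s - 54 = -54 - 95*s)
J = 2207/2 (J = -7/2 + (69 + 54)*9 = -7/2 + 123*9 = -7/2 + 1107 = 2207/2 ≈ 1103.5)
J + ((v(0, -109) + 46*(-89)) - 8042) = 2207/2 + (((-54 - 95*0) + 46*(-89)) - 8042) = 2207/2 + (((-54 + 0) - 4094) - 8042) = 2207/2 + ((-54 - 4094) - 8042) = 2207/2 + (-4148 - 8042) = 2207/2 - 12190 = -22173/2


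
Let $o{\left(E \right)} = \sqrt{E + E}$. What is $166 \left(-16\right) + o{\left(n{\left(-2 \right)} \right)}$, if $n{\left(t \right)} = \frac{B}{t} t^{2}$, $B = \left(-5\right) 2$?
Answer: $-2656 + 2 \sqrt{10} \approx -2649.7$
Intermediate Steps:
$B = -10$
$n{\left(t \right)} = - 10 t$ ($n{\left(t \right)} = - \frac{10}{t} t^{2} = - 10 t$)
$o{\left(E \right)} = \sqrt{2} \sqrt{E}$ ($o{\left(E \right)} = \sqrt{2 E} = \sqrt{2} \sqrt{E}$)
$166 \left(-16\right) + o{\left(n{\left(-2 \right)} \right)} = 166 \left(-16\right) + \sqrt{2} \sqrt{\left(-10\right) \left(-2\right)} = -2656 + \sqrt{2} \sqrt{20} = -2656 + \sqrt{2} \cdot 2 \sqrt{5} = -2656 + 2 \sqrt{10}$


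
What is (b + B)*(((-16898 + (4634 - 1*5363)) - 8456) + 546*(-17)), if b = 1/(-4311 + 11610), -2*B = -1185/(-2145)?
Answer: 1852917025/189774 ≈ 9763.8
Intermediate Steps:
B = -79/286 (B = -(-1185)/(2*(-2145)) = -(-1185)*(-1)/(2*2145) = -1/2*79/143 = -79/286 ≈ -0.27622)
b = 1/7299 ≈ 0.00013701
(b + B)*(((-16898 + (4634 - 1*5363)) - 8456) + 546*(-17)) = (1/7299 - 79/286)*(((-16898 + (4634 - 1*5363)) - 8456) + 546*(-17)) = -576335*(((-16898 + (4634 - 5363)) - 8456) - 9282)/2087514 = -576335*(((-16898 - 729) - 8456) - 9282)/2087514 = -576335*((-17627 - 8456) - 9282)/2087514 = -576335*(-26083 - 9282)/2087514 = -576335/2087514*(-35365) = 1852917025/189774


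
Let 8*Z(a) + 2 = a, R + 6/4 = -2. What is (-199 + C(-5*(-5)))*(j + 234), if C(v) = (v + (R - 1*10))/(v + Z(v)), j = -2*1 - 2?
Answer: -10185550/223 ≈ -45675.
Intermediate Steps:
R = -7/2 (R = -3/2 - 2 = -7/2 ≈ -3.5000)
Z(a) = -¼ + a/8
j = -4 (j = -2 - 2 = -4)
C(v) = (-27/2 + v)/(-¼ + 9*v/8) (C(v) = (v + (-7/2 - 1*10))/(v + (-¼ + v/8)) = (v + (-7/2 - 10))/(-¼ + 9*v/8) = (v - 27/2)/(-¼ + 9*v/8) = (-27/2 + v)/(-¼ + 9*v/8))
(-199 + C(-5*(-5)))*(j + 234) = (-199 + 4*(-27 + 2*(-5*(-5)))/(-2 + 9*(-5*(-5))))*(-4 + 234) = (-199 + 4*(-27 + 2*25)/(-2 + 9*25))*230 = (-199 + 4*(-27 + 50)/(-2 + 225))*230 = (-199 + 4*23/223)*230 = (-199 + 4*(1/223)*23)*230 = (-199 + 92/223)*230 = -44285/223*230 = -10185550/223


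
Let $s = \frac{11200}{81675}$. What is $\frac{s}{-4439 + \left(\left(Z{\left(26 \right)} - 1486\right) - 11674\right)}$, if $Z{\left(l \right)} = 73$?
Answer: $- \frac{224}{28628721} \approx -7.8243 \cdot 10^{-6}$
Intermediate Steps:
$s = \frac{448}{3267}$ ($s = 11200 \cdot \frac{1}{81675} = \frac{448}{3267} \approx 0.13713$)
$\frac{s}{-4439 + \left(\left(Z{\left(26 \right)} - 1486\right) - 11674\right)} = \frac{448}{3267 \left(-4439 + \left(\left(73 - 1486\right) - 11674\right)\right)} = \frac{448}{3267 \left(-4439 - 13087\right)} = \frac{448}{3267 \left(-17526\right)} = \frac{448}{3267} \left(- \frac{1}{17526}\right) = - \frac{224}{28628721}$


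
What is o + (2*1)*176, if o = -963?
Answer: -611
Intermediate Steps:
o + (2*1)*176 = -963 + (2*1)*176 = -963 + 2*176 = -963 + 352 = -611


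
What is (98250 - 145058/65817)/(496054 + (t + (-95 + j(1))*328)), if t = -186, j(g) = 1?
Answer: 1616593798/7651818603 ≈ 0.21127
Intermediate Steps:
(98250 - 145058/65817)/(496054 + (t + (-95 + j(1))*328)) = (98250 - 145058/65817)/(496054 + (-186 + (-95 + 1)*328)) = (98250 - 145058*1/65817)/(496054 + (-186 - 94*328)) = (98250 - 145058/65817)/(496054 + (-186 - 30832)) = 6466375192/(65817*(496054 - 31018)) = (6466375192/65817)/465036 = (6466375192/65817)*(1/465036) = 1616593798/7651818603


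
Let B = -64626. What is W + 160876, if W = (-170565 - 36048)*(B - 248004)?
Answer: 64593583066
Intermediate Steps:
W = 64593422190 (W = (-170565 - 36048)*(-64626 - 248004) = -206613*(-312630) = 64593422190)
W + 160876 = 64593422190 + 160876 = 64593583066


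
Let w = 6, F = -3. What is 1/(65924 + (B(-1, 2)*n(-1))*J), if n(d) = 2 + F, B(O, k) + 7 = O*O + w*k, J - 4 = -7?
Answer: 1/65942 ≈ 1.5165e-5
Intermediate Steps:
J = -3 (J = 4 - 7 = -3)
B(O, k) = -7 + O**2 + 6*k (B(O, k) = -7 + (O*O + 6*k) = -7 + (O**2 + 6*k) = -7 + O**2 + 6*k)
n(d) = -1 (n(d) = 2 - 3 = -1)
1/(65924 + (B(-1, 2)*n(-1))*J) = 1/(65924 + ((-7 + (-1)**2 + 6*2)*(-1))*(-3)) = 1/(65924 + ((-7 + 1 + 12)*(-1))*(-3)) = 1/(65924 + (6*(-1))*(-3)) = 1/(65924 - 6*(-3)) = 1/(65924 + 18) = 1/65942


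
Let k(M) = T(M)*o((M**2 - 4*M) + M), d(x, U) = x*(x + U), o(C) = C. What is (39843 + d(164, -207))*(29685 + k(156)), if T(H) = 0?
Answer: 973400835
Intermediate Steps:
d(x, U) = x*(U + x)
k(M) = 0 (k(M) = 0*((M**2 - 4*M) + M) = 0*(M**2 - 3*M) = 0)
(39843 + d(164, -207))*(29685 + k(156)) = (39843 + 164*(-207 + 164))*(29685 + 0) = (39843 + 164*(-43))*29685 = (39843 - 7052)*29685 = 32791*29685 = 973400835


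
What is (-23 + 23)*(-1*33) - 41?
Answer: -41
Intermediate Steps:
(-23 + 23)*(-1*33) - 41 = 0*(-33) - 41 = 0 - 41 = -41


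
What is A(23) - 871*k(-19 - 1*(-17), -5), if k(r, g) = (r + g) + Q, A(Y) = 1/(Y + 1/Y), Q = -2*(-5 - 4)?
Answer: -5077907/530 ≈ -9581.0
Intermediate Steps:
Q = 18 (Q = -2*(-9) = 18)
k(r, g) = 18 + g + r (k(r, g) = (r + g) + 18 = (g + r) + 18 = 18 + g + r)
A(23) - 871*k(-19 - 1*(-17), -5) = 23/(1 + 23²) - 871*(18 - 5 + (-19 - 1*(-17))) = 23/(1 + 529) - 871*(18 - 5 + (-19 + 17)) = 23/530 - 871*(18 - 5 - 2) = 23*(1/530) - 871*11 = 23/530 - 9581 = -5077907/530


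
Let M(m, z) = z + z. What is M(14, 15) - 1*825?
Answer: -795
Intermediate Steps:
M(m, z) = 2*z
M(14, 15) - 1*825 = 2*15 - 1*825 = 30 - 825 = -795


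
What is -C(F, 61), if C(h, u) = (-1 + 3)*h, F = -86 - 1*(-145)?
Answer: -118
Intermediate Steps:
F = 59 (F = -86 + 145 = 59)
C(h, u) = 2*h
-C(F, 61) = -2*59 = -1*118 = -118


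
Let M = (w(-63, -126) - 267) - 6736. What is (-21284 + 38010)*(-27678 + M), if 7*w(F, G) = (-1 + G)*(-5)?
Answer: -4049899832/7 ≈ -5.7856e+8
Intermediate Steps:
w(F, G) = 5/7 - 5*G/7 (w(F, G) = ((-1 + G)*(-5))/7 = (5 - 5*G)/7 = 5/7 - 5*G/7)
M = -48386/7 (M = ((5/7 - 5/7*(-126)) - 267) - 6736 = ((5/7 + 90) - 267) - 6736 = (635/7 - 267) - 6736 = -1234/7 - 6736 = -48386/7 ≈ -6912.3)
(-21284 + 38010)*(-27678 + M) = (-21284 + 38010)*(-27678 - 48386/7) = 16726*(-242132/7) = -4049899832/7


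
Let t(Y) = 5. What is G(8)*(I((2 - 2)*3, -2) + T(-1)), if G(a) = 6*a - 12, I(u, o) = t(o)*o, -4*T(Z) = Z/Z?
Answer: -369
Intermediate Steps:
T(Z) = -¼ (T(Z) = -Z/(4*Z) = -¼*1 = -¼)
I(u, o) = 5*o
G(a) = -12 + 6*a
G(8)*(I((2 - 2)*3, -2) + T(-1)) = (-12 + 6*8)*(5*(-2) - ¼) = (-12 + 48)*(-10 - ¼) = 36*(-41/4) = -369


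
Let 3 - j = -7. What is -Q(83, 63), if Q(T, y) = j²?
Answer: -100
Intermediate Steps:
j = 10 (j = 3 - 1*(-7) = 3 + 7 = 10)
Q(T, y) = 100 (Q(T, y) = 10² = 100)
-Q(83, 63) = -1*100 = -100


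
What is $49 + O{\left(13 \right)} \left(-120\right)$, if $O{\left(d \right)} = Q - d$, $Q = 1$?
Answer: $1489$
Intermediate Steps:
$O{\left(d \right)} = 1 - d$
$49 + O{\left(13 \right)} \left(-120\right) = 49 + \left(1 - 13\right) \left(-120\right) = 49 - -1440 = 49 + 1440 = 1489$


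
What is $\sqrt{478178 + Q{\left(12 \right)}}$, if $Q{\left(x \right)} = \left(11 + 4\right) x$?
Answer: $\sqrt{478358} \approx 691.63$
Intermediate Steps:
$Q{\left(x \right)} = 15 x$
$\sqrt{478178 + Q{\left(12 \right)}} = \sqrt{478178 + 15 \cdot 12} = \sqrt{478178 + 180} = \sqrt{478358}$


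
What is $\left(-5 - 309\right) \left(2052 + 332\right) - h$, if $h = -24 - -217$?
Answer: $-748769$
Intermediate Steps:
$h = 193$ ($h = -24 + 217 = 193$)
$\left(-5 - 309\right) \left(2052 + 332\right) - h = \left(-5 - 309\right) \left(2052 + 332\right) - 193 = \left(-314\right) 2384 - 193 = -748576 - 193 = -748769$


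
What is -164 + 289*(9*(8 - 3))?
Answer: 12841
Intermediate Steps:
-164 + 289*(9*(8 - 3)) = -164 + 289*(9*5) = -164 + 289*45 = -164 + 13005 = 12841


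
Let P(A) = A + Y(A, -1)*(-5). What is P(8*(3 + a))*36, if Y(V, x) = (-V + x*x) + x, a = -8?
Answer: -8640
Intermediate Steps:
Y(V, x) = x + x**2 - V (Y(V, x) = (-V + x**2) + x = (x**2 - V) + x = x + x**2 - V)
P(A) = 6*A (P(A) = A + (-1 + (-1)**2 - A)*(-5) = A + (-1 + 1 - A)*(-5) = A - A*(-5) = A + 5*A = 6*A)
P(8*(3 + a))*36 = (6*(8*(3 - 8)))*36 = (6*(8*(-5)))*36 = (6*(-40))*36 = -240*36 = -8640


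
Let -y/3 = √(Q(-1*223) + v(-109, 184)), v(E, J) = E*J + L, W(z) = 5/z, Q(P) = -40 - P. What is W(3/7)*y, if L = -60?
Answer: -35*I*√19933 ≈ -4941.5*I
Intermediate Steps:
v(E, J) = -60 + E*J (v(E, J) = E*J - 60 = -60 + E*J)
y = -3*I*√19933 (y = -3*√((-40 - (-1)*223) + (-60 - 109*184)) = -3*√((-40 - 1*(-223)) + (-60 - 20056)) = -3*√((-40 + 223) - 20116) = -3*√(183 - 20116) = -3*I*√19933 ≈ -423.55*I)
W(3/7)*y = (5/((3/7)))*(-3*I*√19933) = (5/((3*(⅐))))*(-3*I*√19933) = (5/(3/7))*(-3*I*√19933) = (5*(7/3))*(-3*I*√19933) = 35*(-3*I*√19933)/3 = -35*I*√19933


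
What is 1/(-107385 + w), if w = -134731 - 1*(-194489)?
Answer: -1/47627 ≈ -2.0996e-5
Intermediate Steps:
w = 59758 (w = -134731 + 194489 = 59758)
1/(-107385 + w) = 1/(-107385 + 59758) = 1/(-47627) = -1/47627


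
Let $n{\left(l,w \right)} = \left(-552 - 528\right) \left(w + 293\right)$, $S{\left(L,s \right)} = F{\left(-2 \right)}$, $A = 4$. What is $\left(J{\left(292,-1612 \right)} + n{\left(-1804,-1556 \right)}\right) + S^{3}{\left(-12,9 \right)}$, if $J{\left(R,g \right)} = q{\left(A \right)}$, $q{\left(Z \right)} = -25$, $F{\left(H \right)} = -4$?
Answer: $1363951$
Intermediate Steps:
$J{\left(R,g \right)} = -25$
$S{\left(L,s \right)} = -4$
$n{\left(l,w \right)} = -316440 - 1080 w$ ($n{\left(l,w \right)} = - 1080 \left(293 + w\right) = -316440 - 1080 w$)
$\left(J{\left(292,-1612 \right)} + n{\left(-1804,-1556 \right)}\right) + S^{3}{\left(-12,9 \right)} = \left(-25 - -1364040\right) + \left(-4\right)^{3} = \left(-25 + \left(-316440 + 1680480\right)\right) - 64 = \left(-25 + 1364040\right) - 64 = 1364015 - 64 = 1363951$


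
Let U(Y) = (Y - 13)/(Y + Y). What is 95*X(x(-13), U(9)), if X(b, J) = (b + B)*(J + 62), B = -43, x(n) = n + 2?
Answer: -316920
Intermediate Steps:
x(n) = 2 + n
U(Y) = (-13 + Y)/(2*Y) (U(Y) = (-13 + Y)/((2*Y)) = (-13 + Y)*(1/(2*Y)) = (-13 + Y)/(2*Y))
X(b, J) = (-43 + b)*(62 + J) (X(b, J) = (b - 43)*(J + 62) = (-43 + b)*(62 + J))
95*X(x(-13), U(9)) = 95*(-2666 - 43*(-13 + 9)/(2*9) + 62*(2 - 13) + ((½)*(-13 + 9)/9)*(2 - 13)) = 95*(-2666 - 43*(-4)/(2*9) + 62*(-11) + ((½)*(⅑)*(-4))*(-11)) = 95*(-2666 - 43*(-2/9) - 682 - 2/9*(-11)) = 95*(-2666 + 86/9 - 682 + 22/9) = 95*(-3336) = -316920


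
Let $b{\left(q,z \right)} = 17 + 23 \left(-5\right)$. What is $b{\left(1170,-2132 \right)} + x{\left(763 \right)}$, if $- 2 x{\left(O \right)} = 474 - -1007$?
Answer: $- \frac{1677}{2} \approx -838.5$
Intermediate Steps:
$b{\left(q,z \right)} = -98$ ($b{\left(q,z \right)} = 17 - 115 = -98$)
$x{\left(O \right)} = - \frac{1481}{2}$ ($x{\left(O \right)} = - \frac{474 - -1007}{2} = - \frac{474 + 1007}{2} = \left(- \frac{1}{2}\right) 1481 = - \frac{1481}{2}$)
$b{\left(1170,-2132 \right)} + x{\left(763 \right)} = -98 - \frac{1481}{2} = - \frac{1677}{2}$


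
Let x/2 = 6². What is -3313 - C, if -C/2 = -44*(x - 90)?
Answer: -1729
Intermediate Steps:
x = 72 (x = 2*6² = 2*36 = 72)
C = -1584 (C = -(-88)*(72 - 90) = -(-88)*(-18) = -2*792 = -1584)
-3313 - C = -3313 - 1*(-1584) = -3313 + 1584 = -1729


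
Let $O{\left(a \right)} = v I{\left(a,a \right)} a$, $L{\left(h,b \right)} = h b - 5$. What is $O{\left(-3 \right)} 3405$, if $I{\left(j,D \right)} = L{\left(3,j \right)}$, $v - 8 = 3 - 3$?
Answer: $1144080$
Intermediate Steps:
$v = 8$ ($v = 8 + \left(3 - 3\right) = 8 + 0 = 8$)
$L{\left(h,b \right)} = -5 + b h$ ($L{\left(h,b \right)} = b h - 5 = -5 + b h$)
$I{\left(j,D \right)} = -5 + 3 j$ ($I{\left(j,D \right)} = -5 + j 3 = -5 + 3 j$)
$O{\left(a \right)} = a \left(-40 + 24 a\right)$ ($O{\left(a \right)} = 8 \left(-5 + 3 a\right) a = \left(-40 + 24 a\right) a = a \left(-40 + 24 a\right)$)
$O{\left(-3 \right)} 3405 = 8 \left(-3\right) \left(-5 + 3 \left(-3\right)\right) 3405 = 8 \left(-3\right) \left(-5 - 9\right) 3405 = 8 \left(-3\right) \left(-14\right) 3405 = 336 \cdot 3405 = 1144080$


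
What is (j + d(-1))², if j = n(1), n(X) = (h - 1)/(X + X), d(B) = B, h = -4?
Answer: 49/4 ≈ 12.250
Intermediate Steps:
n(X) = -5/(2*X) (n(X) = (-4 - 1)/(X + X) = -5*1/(2*X) = -5/(2*X))
j = -5/2 (j = -5/2/1 = -5/2*1 = -5/2 ≈ -2.5000)
(j + d(-1))² = (-5/2 - 1)² = (-7/2)² = 49/4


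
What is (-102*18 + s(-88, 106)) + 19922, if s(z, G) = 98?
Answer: 18184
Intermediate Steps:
(-102*18 + s(-88, 106)) + 19922 = (-102*18 + 98) + 19922 = (-1836 + 98) + 19922 = -1738 + 19922 = 18184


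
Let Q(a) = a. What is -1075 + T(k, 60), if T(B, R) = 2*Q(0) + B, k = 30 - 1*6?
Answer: -1051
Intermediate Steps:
k = 24 (k = 30 - 6 = 24)
T(B, R) = B (T(B, R) = 2*0 + B = 0 + B = B)
-1075 + T(k, 60) = -1075 + 24 = -1051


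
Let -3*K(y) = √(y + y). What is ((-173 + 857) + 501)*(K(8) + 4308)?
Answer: 5103400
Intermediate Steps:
K(y) = -√2*√y/3 (K(y) = -√(y + y)/3 = -√2*√y/3)
((-173 + 857) + 501)*(K(8) + 4308) = ((-173 + 857) + 501)*(-√2*√8/3 + 4308) = (684 + 501)*(-√2*2*√2/3 + 4308) = 1185*(-4/3 + 4308) = 1185*(12920/3) = 5103400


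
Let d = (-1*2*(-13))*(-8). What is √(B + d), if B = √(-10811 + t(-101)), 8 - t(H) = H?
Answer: √(-208 + I*√10702) ≈ 3.4861 + 14.838*I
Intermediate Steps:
d = -208 (d = -2*(-13)*(-8) = 26*(-8) = -208)
t(H) = 8 - H
B = I*√10702 (B = √(-10811 + (8 - 1*(-101))) = √(-10811 + (8 + 101)) = √(-10811 + 109) = √(-10702) = I*√10702 ≈ 103.45*I)
√(B + d) = √(I*√10702 - 208) = √(-208 + I*√10702)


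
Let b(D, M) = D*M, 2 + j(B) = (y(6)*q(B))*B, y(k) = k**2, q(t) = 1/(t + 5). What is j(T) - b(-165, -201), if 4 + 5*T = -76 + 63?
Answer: -66487/2 ≈ -33244.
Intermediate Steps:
T = -17/5 (T = -4/5 + (-76 + 63)/5 = -4/5 + (1/5)*(-13) = -4/5 - 13/5 = -17/5 ≈ -3.4000)
q(t) = 1/(5 + t)
j(B) = -2 + 36*B/(5 + B) (j(B) = -2 + (6**2/(5 + B))*B = -2 + (36/(5 + B))*B = -2 + 36*B/(5 + B))
j(T) - b(-165, -201) = 2*(-5 + 17*(-17/5))/(5 - 17/5) - (-165)*(-201) = 2*(-5 - 289/5)/(8/5) - 1*33165 = 2*(5/8)*(-314/5) - 33165 = -157/2 - 33165 = -66487/2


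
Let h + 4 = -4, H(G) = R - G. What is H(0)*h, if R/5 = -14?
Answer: 560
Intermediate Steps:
R = -70 (R = 5*(-14) = -70)
H(G) = -70 - G
h = -8 (h = -4 - 4 = -8)
H(0)*h = (-70 - 1*0)*(-8) = (-70 + 0)*(-8) = -70*(-8) = 560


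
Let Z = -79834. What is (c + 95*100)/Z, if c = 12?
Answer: -4756/39917 ≈ -0.11915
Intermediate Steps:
(c + 95*100)/Z = (12 + 95*100)/(-79834) = (12 + 9500)*(-1/79834) = 9512*(-1/79834) = -4756/39917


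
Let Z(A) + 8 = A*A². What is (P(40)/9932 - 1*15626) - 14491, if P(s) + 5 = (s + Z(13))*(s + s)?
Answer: -298943729/9932 ≈ -30099.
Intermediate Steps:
Z(A) = -8 + A³ (Z(A) = -8 + A*A² = -8 + A³)
P(s) = -5 + 2*s*(2189 + s) (P(s) = -5 + (s + (-8 + 13³))*(s + s) = -5 + (s + (-8 + 2197))*(2*s) = -5 + (s + 2189)*(2*s) = -5 + (2189 + s)*(2*s) = -5 + 2*s*(2189 + s))
(P(40)/9932 - 1*15626) - 14491 = ((-5 + 2*40² + 4378*40)/9932 - 1*15626) - 14491 = ((-5 + 2*1600 + 175120)*(1/9932) - 15626) - 14491 = ((-5 + 3200 + 175120)*(1/9932) - 15626) - 14491 = (178315*(1/9932) - 15626) - 14491 = (178315/9932 - 15626) - 14491 = -155019117/9932 - 14491 = -298943729/9932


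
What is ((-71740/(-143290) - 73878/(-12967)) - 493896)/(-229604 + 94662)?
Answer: 45883385694004/12536391332353 ≈ 3.6600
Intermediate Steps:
((-71740/(-143290) - 73878/(-12967)) - 493896)/(-229604 + 94662) = ((-71740*(-1/143290) - 73878*(-1/12967)) - 493896)/(-134942) = ((7174/14329 + 73878/12967) - 493896)*(-1/134942) = (1151623120/185804143 - 493896)*(-1/134942) = -91766771388008/185804143*(-1/134942) = 45883385694004/12536391332353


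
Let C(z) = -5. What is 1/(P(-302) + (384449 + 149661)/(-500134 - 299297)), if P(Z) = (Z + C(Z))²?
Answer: 799431/75345038209 ≈ 1.0610e-5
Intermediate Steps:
P(Z) = (-5 + Z)² (P(Z) = (Z - 5)² = (-5 + Z)²)
1/(P(-302) + (384449 + 149661)/(-500134 - 299297)) = 1/((-5 - 302)² + (384449 + 149661)/(-500134 - 299297)) = 1/((-307)² + 534110/(-799431)) = 1/(94249 + 534110*(-1/799431)) = 1/(94249 - 534110/799431) = 1/(75345038209/799431) = 799431/75345038209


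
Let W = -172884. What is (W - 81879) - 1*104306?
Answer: -359069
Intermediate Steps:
(W - 81879) - 1*104306 = (-172884 - 81879) - 1*104306 = -254763 - 104306 = -359069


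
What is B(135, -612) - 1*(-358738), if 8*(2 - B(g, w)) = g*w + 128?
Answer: 738103/2 ≈ 3.6905e+5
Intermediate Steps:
B(g, w) = -14 - g*w/8 (B(g, w) = 2 - (g*w + 128)/8 = 2 - (128 + g*w)/8 = 2 + (-16 - g*w/8) = -14 - g*w/8)
B(135, -612) - 1*(-358738) = (-14 - ⅛*135*(-612)) - 1*(-358738) = (-14 + 20655/2) + 358738 = 20627/2 + 358738 = 738103/2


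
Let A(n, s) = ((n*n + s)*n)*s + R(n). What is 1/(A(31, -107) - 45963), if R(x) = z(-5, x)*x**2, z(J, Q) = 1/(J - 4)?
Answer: -9/25909090 ≈ -3.4737e-7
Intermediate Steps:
z(J, Q) = 1/(-4 + J)
R(x) = -x**2/9 (R(x) = x**2/(-4 - 5) = x**2/(-9) = -x**2/9)
A(n, s) = -n**2/9 + n*s*(s + n**2) (A(n, s) = ((n*n + s)*n)*s - n**2/9 = ((n**2 + s)*n)*s - n**2/9 = ((s + n**2)*n)*s - n**2/9 = (n*(s + n**2))*s - n**2/9 = n*s*(s + n**2) - n**2/9 = -n**2/9 + n*s*(s + n**2))
1/(A(31, -107) - 45963) = 1/(31*((-107)**2 - 1/9*31 - 107*31**2) - 45963) = 1/(31*(11449 - 31/9 - 107*961) - 45963) = 1/(31*(11449 - 31/9 - 102827) - 45963) = 1/(31*(-822433/9) - 45963) = 1/(-25495423/9 - 45963) = 1/(-25909090/9) = -9/25909090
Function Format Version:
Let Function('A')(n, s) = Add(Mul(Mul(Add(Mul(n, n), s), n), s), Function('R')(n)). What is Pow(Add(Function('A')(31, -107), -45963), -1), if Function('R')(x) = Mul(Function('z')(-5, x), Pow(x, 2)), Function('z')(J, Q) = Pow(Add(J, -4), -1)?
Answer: Rational(-9, 25909090) ≈ -3.4737e-7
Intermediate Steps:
Function('z')(J, Q) = Pow(Add(-4, J), -1)
Function('R')(x) = Mul(Rational(-1, 9), Pow(x, 2)) (Function('R')(x) = Mul(Pow(Add(-4, -5), -1), Pow(x, 2)) = Mul(Pow(-9, -1), Pow(x, 2)) = Mul(Rational(-1, 9), Pow(x, 2)))
Function('A')(n, s) = Add(Mul(Rational(-1, 9), Pow(n, 2)), Mul(n, s, Add(s, Pow(n, 2)))) (Function('A')(n, s) = Add(Mul(Mul(Add(Mul(n, n), s), n), s), Mul(Rational(-1, 9), Pow(n, 2))) = Add(Mul(Mul(Add(Pow(n, 2), s), n), s), Mul(Rational(-1, 9), Pow(n, 2))) = Add(Mul(Mul(Add(s, Pow(n, 2)), n), s), Mul(Rational(-1, 9), Pow(n, 2))) = Add(Mul(Mul(n, Add(s, Pow(n, 2))), s), Mul(Rational(-1, 9), Pow(n, 2))) = Add(Mul(n, s, Add(s, Pow(n, 2))), Mul(Rational(-1, 9), Pow(n, 2))) = Add(Mul(Rational(-1, 9), Pow(n, 2)), Mul(n, s, Add(s, Pow(n, 2)))))
Pow(Add(Function('A')(31, -107), -45963), -1) = Pow(Add(Mul(31, Add(Pow(-107, 2), Mul(Rational(-1, 9), 31), Mul(-107, Pow(31, 2)))), -45963), -1) = Pow(Add(Mul(31, Add(11449, Rational(-31, 9), Mul(-107, 961))), -45963), -1) = Pow(Add(Mul(31, Add(11449, Rational(-31, 9), -102827)), -45963), -1) = Pow(Add(Mul(31, Rational(-822433, 9)), -45963), -1) = Pow(Add(Rational(-25495423, 9), -45963), -1) = Pow(Rational(-25909090, 9), -1) = Rational(-9, 25909090)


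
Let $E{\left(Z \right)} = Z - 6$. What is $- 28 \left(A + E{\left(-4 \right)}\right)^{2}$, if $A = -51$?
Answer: $-104188$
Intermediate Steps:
$E{\left(Z \right)} = -6 + Z$
$- 28 \left(A + E{\left(-4 \right)}\right)^{2} = - 28 \left(-51 - 10\right)^{2} = - 28 \left(-61\right)^{2} = \left(-28\right) 3721 = -104188$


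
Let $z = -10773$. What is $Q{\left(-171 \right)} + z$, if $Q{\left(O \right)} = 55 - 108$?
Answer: $-10826$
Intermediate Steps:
$Q{\left(O \right)} = -53$
$Q{\left(-171 \right)} + z = -53 - 10773 = -10826$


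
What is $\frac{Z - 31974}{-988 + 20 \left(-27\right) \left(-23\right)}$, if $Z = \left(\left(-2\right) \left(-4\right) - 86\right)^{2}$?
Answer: $- \frac{12945}{5716} \approx -2.2647$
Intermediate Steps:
$Z = 6084$ ($Z = \left(8 - 86\right)^{2} = \left(-78\right)^{2} = 6084$)
$\frac{Z - 31974}{-988 + 20 \left(-27\right) \left(-23\right)} = \frac{6084 - 31974}{-988 + 20 \left(-27\right) \left(-23\right)} = - \frac{25890}{-988 - -12420} = - \frac{25890}{-988 + 12420} = - \frac{25890}{11432} = \left(-25890\right) \frac{1}{11432} = - \frac{12945}{5716}$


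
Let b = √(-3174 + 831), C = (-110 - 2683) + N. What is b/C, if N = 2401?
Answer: -I*√2343/392 ≈ -0.12348*I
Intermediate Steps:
C = -392 (C = (-110 - 2683) + 2401 = -2793 + 2401 = -392)
b = I*√2343 (b = √(-2343) = I*√2343 ≈ 48.405*I)
b/C = (I*√2343)/(-392) = (I*√2343)*(-1/392) = -I*√2343/392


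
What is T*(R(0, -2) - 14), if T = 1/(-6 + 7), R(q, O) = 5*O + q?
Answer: -24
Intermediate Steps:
R(q, O) = q + 5*O
T = 1 (T = 1/1 = 1)
T*(R(0, -2) - 14) = 1*((0 + 5*(-2)) - 14) = 1*((0 - 10) - 14) = 1*(-10 - 14) = 1*(-24) = -24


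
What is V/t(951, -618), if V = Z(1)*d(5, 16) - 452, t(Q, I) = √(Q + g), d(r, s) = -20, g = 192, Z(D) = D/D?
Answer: -472*√127/381 ≈ -13.961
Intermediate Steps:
Z(D) = 1
t(Q, I) = √(192 + Q) (t(Q, I) = √(Q + 192) = √(192 + Q))
V = -472 (V = 1*(-20) - 452 = -20 - 452 = -472)
V/t(951, -618) = -472/√(192 + 951) = -472*√127/381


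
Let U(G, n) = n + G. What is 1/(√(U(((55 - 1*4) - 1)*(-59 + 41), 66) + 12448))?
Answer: √11614/11614 ≈ 0.0092792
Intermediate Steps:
U(G, n) = G + n
1/(√(U(((55 - 1*4) - 1)*(-59 + 41), 66) + 12448)) = 1/(√((((55 - 1*4) - 1)*(-59 + 41) + 66) + 12448)) = 1/(√((((55 - 4) - 1)*(-18) + 66) + 12448)) = 1/(√(((51 - 1)*(-18) + 66) + 12448)) = 1/(√((50*(-18) + 66) + 12448)) = 1/(√((-900 + 66) + 12448)) = 1/(√(-834 + 12448)) = 1/(√11614) = √11614/11614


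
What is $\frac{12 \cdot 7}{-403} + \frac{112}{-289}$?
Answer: $- \frac{69412}{116467} \approx -0.59598$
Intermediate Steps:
$\frac{12 \cdot 7}{-403} + \frac{112}{-289} = 84 \left(- \frac{1}{403}\right) + 112 \left(- \frac{1}{289}\right) = - \frac{84}{403} - \frac{112}{289} = - \frac{69412}{116467}$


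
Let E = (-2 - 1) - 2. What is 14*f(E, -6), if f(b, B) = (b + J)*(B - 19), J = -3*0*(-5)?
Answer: 1750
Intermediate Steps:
J = 0 (J = 0*(-5) = 0)
E = -5 (E = -3 - 2 = -5)
f(b, B) = b*(-19 + B) (f(b, B) = (b + 0)*(B - 19) = b*(-19 + B))
14*f(E, -6) = 14*(-5*(-19 - 6)) = 14*(-5*(-25)) = 14*125 = 1750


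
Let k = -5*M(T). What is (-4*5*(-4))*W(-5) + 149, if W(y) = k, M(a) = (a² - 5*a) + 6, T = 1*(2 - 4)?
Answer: -7851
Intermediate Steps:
T = -2 (T = 1*(-2) = -2)
M(a) = 6 + a² - 5*a
k = -100 (k = -5*(6 + (-2)² - 5*(-2)) = -5*(6 + 4 + 10) = -5*20 = -100)
W(y) = -100
(-4*5*(-4))*W(-5) + 149 = (-4*5*(-4))*(-100) + 149 = -20*(-4)*(-100) + 149 = 80*(-100) + 149 = -8000 + 149 = -7851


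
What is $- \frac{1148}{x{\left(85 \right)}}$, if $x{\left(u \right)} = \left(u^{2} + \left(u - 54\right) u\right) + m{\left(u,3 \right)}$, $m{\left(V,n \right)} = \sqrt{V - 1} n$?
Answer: $- \frac{2829820}{24304711} + \frac{1722 \sqrt{21}}{24304711} \approx -0.11611$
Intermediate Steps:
$m{\left(V,n \right)} = n \sqrt{-1 + V}$ ($m{\left(V,n \right)} = \sqrt{-1 + V} n = n \sqrt{-1 + V}$)
$x{\left(u \right)} = u^{2} + 3 \sqrt{-1 + u} + u \left(-54 + u\right)$ ($x{\left(u \right)} = \left(u^{2} + \left(u - 54\right) u\right) + 3 \sqrt{-1 + u} = \left(u^{2} + \left(-54 + u\right) u\right) + 3 \sqrt{-1 + u} = \left(u^{2} + u \left(-54 + u\right)\right) + 3 \sqrt{-1 + u} = u^{2} + 3 \sqrt{-1 + u} + u \left(-54 + u\right)$)
$- \frac{1148}{x{\left(85 \right)}} = - \frac{1148}{\left(-54\right) 85 + 2 \cdot 85^{2} + 3 \sqrt{-1 + 85}} = - \frac{1148}{-4590 + 2 \cdot 7225 + 3 \sqrt{84}} = - \frac{1148}{-4590 + 14450 + 3 \cdot 2 \sqrt{21}} = - \frac{1148}{-4590 + 14450 + 6 \sqrt{21}} = - \frac{1148}{9860 + 6 \sqrt{21}}$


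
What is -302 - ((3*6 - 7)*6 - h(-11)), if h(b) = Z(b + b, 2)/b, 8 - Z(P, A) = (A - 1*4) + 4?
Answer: -4054/11 ≈ -368.55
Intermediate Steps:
Z(P, A) = 8 - A (Z(P, A) = 8 - ((A - 1*4) + 4) = 8 - ((A - 4) + 4) = 8 - ((-4 + A) + 4) = 8 - A)
h(b) = 6/b (h(b) = (8 - 1*2)/b = (8 - 2)/b = 6/b)
-302 - ((3*6 - 7)*6 - h(-11)) = -302 - ((3*6 - 7)*6 - 6/(-11)) = -302 - ((18 - 7)*6 - 6*(-1)/11) = -302 - (11*6 - 1*(-6/11)) = -302 - (66 + 6/11) = -302 - 1*732/11 = -302 - 732/11 = -4054/11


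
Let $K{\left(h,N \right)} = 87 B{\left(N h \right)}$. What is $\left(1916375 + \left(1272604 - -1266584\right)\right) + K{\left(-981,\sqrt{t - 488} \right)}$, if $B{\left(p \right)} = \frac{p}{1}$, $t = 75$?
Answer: $4455563 - 85347 i \sqrt{413} \approx 4.4556 \cdot 10^{6} - 1.7345 \cdot 10^{6} i$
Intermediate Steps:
$B{\left(p \right)} = p$ ($B{\left(p \right)} = p 1 = p$)
$K{\left(h,N \right)} = 87 N h$
$\left(1916375 + \left(1272604 - -1266584\right)\right) + K{\left(-981,\sqrt{t - 488} \right)} = \left(1916375 + \left(1272604 - -1266584\right)\right) + 87 \sqrt{75 - 488} \left(-981\right) = \left(1916375 + \left(1272604 + 1266584\right)\right) + 87 \sqrt{-413} \left(-981\right) = \left(1916375 + 2539188\right) + 87 i \sqrt{413} \left(-981\right) = 4455563 - 85347 i \sqrt{413}$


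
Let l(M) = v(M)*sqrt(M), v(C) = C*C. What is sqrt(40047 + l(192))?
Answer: sqrt(40047 + 294912*sqrt(3)) ≈ 742.19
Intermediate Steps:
v(C) = C**2
l(M) = M**(5/2) (l(M) = M**2*sqrt(M) = M**(5/2))
sqrt(40047 + l(192)) = sqrt(40047 + 192**(5/2)) = sqrt(40047 + 294912*sqrt(3))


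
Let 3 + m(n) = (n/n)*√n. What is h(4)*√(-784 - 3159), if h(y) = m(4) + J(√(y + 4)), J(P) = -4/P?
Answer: I*(-√3943 - √7886) ≈ -151.6*I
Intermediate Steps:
m(n) = -3 + √n (m(n) = -3 + (n/n)*√n = -3 + 1*√n = -3 + √n)
h(y) = -1 - 4/√(4 + y) (h(y) = (-3 + √4) - 4/√(y + 4) = (-3 + 2) - 4/√(4 + y) = -1 - 4/√(4 + y))
h(4)*√(-784 - 3159) = (-1 - 4/√(4 + 4))*√(-784 - 3159) = (-1 - √2)*√(-3943) = (-1 - √2)*(I*√3943) = I*√3943*(-1 - √2)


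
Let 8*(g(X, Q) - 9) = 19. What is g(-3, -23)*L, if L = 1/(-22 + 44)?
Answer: 91/176 ≈ 0.51705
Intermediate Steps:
g(X, Q) = 91/8 (g(X, Q) = 9 + (⅛)*19 = 9 + 19/8 = 91/8)
L = 1/22 ≈ 0.045455
g(-3, -23)*L = (91/8)*(1/22) = 91/176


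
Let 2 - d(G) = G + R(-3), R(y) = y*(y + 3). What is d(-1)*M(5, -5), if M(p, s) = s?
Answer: -15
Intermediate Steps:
R(y) = y*(3 + y)
d(G) = 2 - G (d(G) = 2 - (G - 3*(3 - 3)) = 2 - (G - 3*0) = 2 - (G + 0) = 2 - G)
d(-1)*M(5, -5) = (2 - 1*(-1))*(-5) = (2 + 1)*(-5) = 3*(-5) = -15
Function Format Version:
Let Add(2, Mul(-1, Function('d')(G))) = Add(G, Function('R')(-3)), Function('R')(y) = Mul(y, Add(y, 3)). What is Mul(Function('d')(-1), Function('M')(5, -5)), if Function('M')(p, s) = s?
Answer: -15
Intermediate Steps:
Function('R')(y) = Mul(y, Add(3, y))
Function('d')(G) = Add(2, Mul(-1, G)) (Function('d')(G) = Add(2, Mul(-1, Add(G, Mul(-3, Add(3, -3))))) = Add(2, Mul(-1, Add(G, Mul(-3, 0)))) = Add(2, Mul(-1, Add(G, 0))) = Add(2, Mul(-1, G)))
Mul(Function('d')(-1), Function('M')(5, -5)) = Mul(Add(2, Mul(-1, -1)), -5) = Mul(Add(2, 1), -5) = Mul(3, -5) = -15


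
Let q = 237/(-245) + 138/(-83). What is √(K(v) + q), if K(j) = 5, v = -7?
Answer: √20000510/2905 ≈ 1.5395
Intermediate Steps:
q = -53481/20335 (q = 237*(-1/245) + 138*(-1/83) = -237/245 - 138/83 = -53481/20335 ≈ -2.6300)
√(K(v) + q) = √(5 - 53481/20335) = √(48194/20335) = √20000510/2905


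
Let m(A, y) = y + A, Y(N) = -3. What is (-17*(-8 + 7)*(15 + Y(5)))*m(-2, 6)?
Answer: 816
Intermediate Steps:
m(A, y) = A + y
(-17*(-8 + 7)*(15 + Y(5)))*m(-2, 6) = (-17*(-8 + 7)*(15 - 3))*(-2 + 6) = -(-17)*12*4 = -17*(-12)*4 = 204*4 = 816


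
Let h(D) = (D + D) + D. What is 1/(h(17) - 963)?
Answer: -1/912 ≈ -0.0010965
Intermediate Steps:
h(D) = 3*D (h(D) = 2*D + D = 3*D)
1/(h(17) - 963) = 1/(3*17 - 963) = 1/(51 - 963) = 1/(-912) = -1/912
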